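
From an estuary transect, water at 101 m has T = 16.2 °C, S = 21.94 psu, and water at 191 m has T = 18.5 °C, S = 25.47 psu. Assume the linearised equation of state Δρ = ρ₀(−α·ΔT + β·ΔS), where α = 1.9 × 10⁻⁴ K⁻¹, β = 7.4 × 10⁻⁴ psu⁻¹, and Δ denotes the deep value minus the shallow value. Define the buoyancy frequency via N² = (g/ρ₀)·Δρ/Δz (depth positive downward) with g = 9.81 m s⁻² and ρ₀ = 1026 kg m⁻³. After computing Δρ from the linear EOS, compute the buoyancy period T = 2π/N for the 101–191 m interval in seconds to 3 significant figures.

ΔT = +2.3 K, ΔS = +3.53 psu (deep − shallow).
Δρ/ρ₀ = −αΔT + βΔS = -4.37 × 10⁻⁴ + 2.6122 × 10⁻³ = 2.1752 × 10⁻³, so Δρ ≈ 2.232 kg m⁻³.
N² = (g/ρ₀)·Δρ/Δz = g·(Δρ/ρ₀)/Δz = 9.81 × 2.1752 × 10⁻³ / 90 = 2.3710 × 10⁻⁴ s⁻².
N = √(2.3710 × 10⁻⁴) = 0.015398 rad s⁻¹ → T = 2π/N = 408.05 s ≈ 408 s.

408 s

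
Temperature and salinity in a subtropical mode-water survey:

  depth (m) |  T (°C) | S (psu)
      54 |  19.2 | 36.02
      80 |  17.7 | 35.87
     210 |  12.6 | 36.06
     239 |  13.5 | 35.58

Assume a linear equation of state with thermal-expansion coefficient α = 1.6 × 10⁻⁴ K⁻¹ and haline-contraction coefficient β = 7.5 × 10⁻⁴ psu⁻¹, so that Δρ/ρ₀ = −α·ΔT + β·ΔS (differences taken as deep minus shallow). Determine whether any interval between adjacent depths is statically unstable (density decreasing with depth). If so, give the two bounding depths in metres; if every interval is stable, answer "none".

210–239 m

Evaluate Δρ/ρ₀ = −αΔT + βΔS across each adjacent pair:
  54–80 m: −αΔT+βΔS = −(1.6 × 10⁻⁴)(-1.5)+(7.5 × 10⁻⁴)(-0.15) = 1.3 × 10⁻⁴ → stable
  80–210 m: −αΔT+βΔS = −(1.6 × 10⁻⁴)(-5.1)+(7.5 × 10⁻⁴)(+0.19) = 9.6 × 10⁻⁴ → stable
  210–239 m: −αΔT+βΔS = −(1.6 × 10⁻⁴)(+0.9)+(7.5 × 10⁻⁴)(-0.48) = -5.0 × 10⁻⁴ → UNSTABLE
The 210–239 m interval has Δρ < 0: lighter water underlies denser water.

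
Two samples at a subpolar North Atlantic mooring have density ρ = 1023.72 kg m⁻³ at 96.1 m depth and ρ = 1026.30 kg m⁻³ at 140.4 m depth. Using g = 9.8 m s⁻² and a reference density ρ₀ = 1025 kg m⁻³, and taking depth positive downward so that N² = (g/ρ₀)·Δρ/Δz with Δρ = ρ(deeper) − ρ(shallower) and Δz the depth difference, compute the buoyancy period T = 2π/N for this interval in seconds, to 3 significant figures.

266 s

Δρ = 1026.30 − 1023.72 = 2.58 kg m⁻³ over Δz = 140.4 − 96.1 = 44.3 m.
N² = (9.8/1025) × (2.58/44.3) = 5.5682 × 10⁻⁴ s⁻².
N = √(5.5682 × 10⁻⁴) = 0.023597 rad s⁻¹, so T = 2π/N = 266.27 s ≈ 266 s.
A positive N² confirms static stability across the interval.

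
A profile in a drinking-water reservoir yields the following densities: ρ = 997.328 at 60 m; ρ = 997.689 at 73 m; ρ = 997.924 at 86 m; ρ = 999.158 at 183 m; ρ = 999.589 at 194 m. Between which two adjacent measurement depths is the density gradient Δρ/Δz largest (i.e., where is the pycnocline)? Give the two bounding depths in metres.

183–194 m

Compute the density gradient over each adjacent pair:
  60–73 m: Δρ/Δz = 0.361/13 = 0.028 kg m⁻⁴
  73–86 m: Δρ/Δz = 0.235/13 = 0.018 kg m⁻⁴
  86–183 m: Δρ/Δz = 1.234/97 = 0.013 kg m⁻⁴
  183–194 m: Δρ/Δz = 0.431/11 = 0.039 kg m⁻⁴
The largest gradient is in the 183–194 m interval — the pycnocline.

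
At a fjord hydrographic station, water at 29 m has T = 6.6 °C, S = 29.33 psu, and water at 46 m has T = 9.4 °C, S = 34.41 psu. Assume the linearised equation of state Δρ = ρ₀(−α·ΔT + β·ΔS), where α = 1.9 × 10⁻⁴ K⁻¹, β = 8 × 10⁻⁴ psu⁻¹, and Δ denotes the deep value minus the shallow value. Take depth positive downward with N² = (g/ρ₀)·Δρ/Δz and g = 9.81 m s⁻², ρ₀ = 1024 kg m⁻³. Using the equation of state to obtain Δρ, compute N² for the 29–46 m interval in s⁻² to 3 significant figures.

ΔT = +2.8 K, ΔS = +5.08 psu (deep − shallow).
Δρ/ρ₀ = −αΔT + βΔS = -5.32 × 10⁻⁴ + 4.064 × 10⁻³ = 3.532 × 10⁻³, so Δρ ≈ 3.617 kg m⁻³.
N² = (g/ρ₀)·Δρ/Δz = g·(Δρ/ρ₀)/Δz = 9.81 × 3.532 × 10⁻³ / 17 = 2.0382 × 10⁻³ s⁻² ≈ 2.04 × 10⁻³ s⁻².

2.04 × 10⁻³ s⁻²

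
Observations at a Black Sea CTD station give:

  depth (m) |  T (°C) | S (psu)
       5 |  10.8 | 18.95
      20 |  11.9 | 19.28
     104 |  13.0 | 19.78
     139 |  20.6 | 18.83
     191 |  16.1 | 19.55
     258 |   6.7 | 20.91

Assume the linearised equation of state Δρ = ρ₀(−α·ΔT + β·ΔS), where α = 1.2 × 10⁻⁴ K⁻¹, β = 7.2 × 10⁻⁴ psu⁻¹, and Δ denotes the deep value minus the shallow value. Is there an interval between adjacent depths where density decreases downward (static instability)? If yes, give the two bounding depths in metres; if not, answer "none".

104–139 m

Evaluate Δρ/ρ₀ = −αΔT + βΔS across each adjacent pair:
  5–20 m: −αΔT+βΔS = −(1.2 × 10⁻⁴)(+1.1)+(7.2 × 10⁻⁴)(+0.33) = 1.1 × 10⁻⁴ → stable
  20–104 m: −αΔT+βΔS = −(1.2 × 10⁻⁴)(+1.1)+(7.2 × 10⁻⁴)(+0.50) = 2.3 × 10⁻⁴ → stable
  104–139 m: −αΔT+βΔS = −(1.2 × 10⁻⁴)(+7.6)+(7.2 × 10⁻⁴)(-0.95) = -1.6 × 10⁻³ → UNSTABLE
  139–191 m: −αΔT+βΔS = −(1.2 × 10⁻⁴)(-4.5)+(7.2 × 10⁻⁴)(+0.72) = 1.1 × 10⁻³ → stable
  191–258 m: −αΔT+βΔS = −(1.2 × 10⁻⁴)(-9.4)+(7.2 × 10⁻⁴)(+1.36) = 2.1 × 10⁻³ → stable
The 104–139 m interval has Δρ < 0: lighter water underlies denser water.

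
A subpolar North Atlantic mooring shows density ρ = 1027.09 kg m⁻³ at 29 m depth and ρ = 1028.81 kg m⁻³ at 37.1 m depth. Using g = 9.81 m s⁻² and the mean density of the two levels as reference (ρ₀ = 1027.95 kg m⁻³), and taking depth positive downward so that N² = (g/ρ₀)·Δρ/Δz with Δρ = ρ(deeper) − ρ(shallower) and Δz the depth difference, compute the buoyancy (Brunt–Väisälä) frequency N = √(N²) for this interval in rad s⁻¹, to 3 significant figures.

Δρ = 1028.81 − 1027.09 = 1.72 kg m⁻³ over Δz = 37.1 − 29 = 8.1 m.
N² = (9.81/1027.95) × (1.72/8.1) = 2.0265 × 10⁻³ s⁻².
N = √(2.0265 × 10⁻³) = 0.045017 rad s⁻¹ ≈ 0.0450 rad s⁻¹.

0.0450 rad s⁻¹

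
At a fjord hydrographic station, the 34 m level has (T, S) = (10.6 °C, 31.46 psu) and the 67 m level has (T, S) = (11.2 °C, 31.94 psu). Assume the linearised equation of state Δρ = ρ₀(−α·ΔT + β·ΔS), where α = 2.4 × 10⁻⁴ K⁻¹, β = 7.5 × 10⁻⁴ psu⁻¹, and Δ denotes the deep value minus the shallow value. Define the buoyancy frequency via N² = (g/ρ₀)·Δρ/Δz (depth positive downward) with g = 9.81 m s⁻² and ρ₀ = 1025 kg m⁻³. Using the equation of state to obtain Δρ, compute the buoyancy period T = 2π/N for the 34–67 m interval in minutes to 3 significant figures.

13.1 min

ΔT = +0.6 K, ΔS = +0.48 psu (deep − shallow).
Δρ/ρ₀ = −αΔT + βΔS = -1.44 × 10⁻⁴ + 3.60 × 10⁻⁴ = 2.16 × 10⁻⁴, so Δρ ≈ 0.2214 kg m⁻³.
N² = (g/ρ₀)·Δρ/Δz = g·(Δρ/ρ₀)/Δz = 9.81 × 2.16 × 10⁻⁴ / 33 = 6.4211 × 10⁻⁵ s⁻².
N = √(6.4211 × 10⁻⁵) = 8.0132 × 10⁻³ rad s⁻¹ → T = 2π/N = 784.10 s = 13.068 min ≈ 13.1 min.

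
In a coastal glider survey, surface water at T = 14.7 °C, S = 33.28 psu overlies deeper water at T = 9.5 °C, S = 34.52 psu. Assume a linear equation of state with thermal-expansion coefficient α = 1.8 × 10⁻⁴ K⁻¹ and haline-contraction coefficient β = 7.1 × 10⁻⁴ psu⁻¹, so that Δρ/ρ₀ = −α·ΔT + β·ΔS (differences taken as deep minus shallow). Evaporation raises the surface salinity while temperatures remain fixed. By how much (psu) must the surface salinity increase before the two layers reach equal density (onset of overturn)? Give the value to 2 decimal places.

Neutral buoyancy requires −α(T_deep − T_surf) + β(S_deep − S_surf′) = 0.
S_surf′ = S_deep − (α/β)·ΔT = 34.52 − (1.8 × 10⁻⁴/7.1 × 10⁻⁴)·(-5.2) = 35.8383 psu.
Increase required: 35.8383 − 33.28 = 2.5583 psu.

2.56 psu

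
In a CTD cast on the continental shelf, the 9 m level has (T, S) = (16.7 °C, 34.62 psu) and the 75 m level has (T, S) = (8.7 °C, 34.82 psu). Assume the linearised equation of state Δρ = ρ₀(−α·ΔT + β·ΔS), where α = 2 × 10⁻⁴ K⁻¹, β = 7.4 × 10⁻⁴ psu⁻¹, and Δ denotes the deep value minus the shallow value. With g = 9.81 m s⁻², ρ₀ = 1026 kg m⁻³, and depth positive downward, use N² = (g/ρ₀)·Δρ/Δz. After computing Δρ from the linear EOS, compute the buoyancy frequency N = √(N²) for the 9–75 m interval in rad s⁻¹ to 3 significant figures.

ΔT = -8.0 K, ΔS = +0.20 psu (deep − shallow).
Δρ/ρ₀ = −αΔT + βΔS = 1.60 × 10⁻³ + 1.48 × 10⁻⁴ = 1.748 × 10⁻³, so Δρ ≈ 1.793 kg m⁻³.
N² = (g/ρ₀)·Δρ/Δz = g·(Δρ/ρ₀)/Δz = 9.81 × 1.748 × 10⁻³ / 66 = 2.5982 × 10⁻⁴ s⁻².
N = √(2.5982 × 10⁻⁴) = 0.016119 rad s⁻¹ ≈ 0.0161 rad s⁻¹.

0.0161 rad s⁻¹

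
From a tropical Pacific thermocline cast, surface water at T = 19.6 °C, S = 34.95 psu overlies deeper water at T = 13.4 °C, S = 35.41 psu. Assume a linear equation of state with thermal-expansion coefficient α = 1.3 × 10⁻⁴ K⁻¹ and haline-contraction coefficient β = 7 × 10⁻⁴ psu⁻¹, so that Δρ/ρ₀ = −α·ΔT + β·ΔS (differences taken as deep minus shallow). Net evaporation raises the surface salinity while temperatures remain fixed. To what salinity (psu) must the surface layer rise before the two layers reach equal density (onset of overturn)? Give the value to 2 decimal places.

36.56 psu

Neutral buoyancy requires −α(T_deep − T_surf) + β(S_deep − S_surf′) = 0.
S_surf′ = S_deep − (α/β)·ΔT = 35.41 − (1.3 × 10⁻⁴/7 × 10⁻⁴)·(-6.2) = 36.5614 psu.
Increase required: 36.5614 − 34.95 = 1.6114 psu.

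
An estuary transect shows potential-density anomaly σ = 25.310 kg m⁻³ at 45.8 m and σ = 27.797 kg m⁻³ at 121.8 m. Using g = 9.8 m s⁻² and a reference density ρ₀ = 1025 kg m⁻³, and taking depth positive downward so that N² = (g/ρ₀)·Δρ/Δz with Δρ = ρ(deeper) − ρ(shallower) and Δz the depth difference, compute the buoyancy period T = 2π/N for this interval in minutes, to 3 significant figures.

Δρ = 1027.797 − 1025.310 = 2.487 kg m⁻³ over Δz = 121.8 − 45.8 = 76 m.
N² = (9.8/1025) × (2.487/76) = 3.1287 × 10⁻⁴ s⁻².
N = √(3.1287 × 10⁻⁴) = 0.017688 rad s⁻¹, so T = 2π/N = 355.22 s = 5.9203 min ≈ 5.92 min.

5.92 min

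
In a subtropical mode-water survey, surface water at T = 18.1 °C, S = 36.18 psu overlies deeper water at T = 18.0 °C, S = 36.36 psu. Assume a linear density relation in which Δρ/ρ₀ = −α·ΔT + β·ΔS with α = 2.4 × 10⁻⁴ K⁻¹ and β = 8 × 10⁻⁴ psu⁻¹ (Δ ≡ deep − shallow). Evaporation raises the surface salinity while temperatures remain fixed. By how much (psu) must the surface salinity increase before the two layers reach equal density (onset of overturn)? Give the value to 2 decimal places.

Neutral buoyancy requires −α(T_deep − T_surf) + β(S_deep − S_surf′) = 0.
S_surf′ = S_deep − (α/β)·ΔT = 36.36 − (2.4 × 10⁻⁴/8 × 10⁻⁴)·(-0.1) = 36.3900 psu.
Increase required: 36.3900 − 36.18 = 0.2100 psu.

0.21 psu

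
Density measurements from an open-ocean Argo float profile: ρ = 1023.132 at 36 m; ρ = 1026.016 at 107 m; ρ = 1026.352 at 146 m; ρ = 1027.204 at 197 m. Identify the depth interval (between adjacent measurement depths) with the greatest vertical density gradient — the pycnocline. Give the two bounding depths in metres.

36–107 m

Compute the density gradient over each adjacent pair:
  36–107 m: Δρ/Δz = 2.884/71 = 0.041 kg m⁻⁴
  107–146 m: Δρ/Δz = 0.336/39 = 8.6 × 10⁻³ kg m⁻⁴
  146–197 m: Δρ/Δz = 0.852/51 = 0.017 kg m⁻⁴
The largest gradient is in the 36–107 m interval — the pycnocline.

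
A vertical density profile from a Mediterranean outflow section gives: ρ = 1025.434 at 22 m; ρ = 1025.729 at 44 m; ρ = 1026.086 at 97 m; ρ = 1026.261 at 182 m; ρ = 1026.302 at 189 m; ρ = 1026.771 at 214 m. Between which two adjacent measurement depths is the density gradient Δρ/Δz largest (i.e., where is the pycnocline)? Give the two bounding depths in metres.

Compute the density gradient over each adjacent pair:
  22–44 m: Δρ/Δz = 0.295/22 = 0.013 kg m⁻⁴
  44–97 m: Δρ/Δz = 0.357/53 = 6.7 × 10⁻³ kg m⁻⁴
  97–182 m: Δρ/Δz = 0.175/85 = 2.1 × 10⁻³ kg m⁻⁴
  182–189 m: Δρ/Δz = 0.041/7 = 5.9 × 10⁻³ kg m⁻⁴
  189–214 m: Δρ/Δz = 0.469/25 = 0.019 kg m⁻⁴
The largest gradient is in the 189–214 m interval — the pycnocline.

189–214 m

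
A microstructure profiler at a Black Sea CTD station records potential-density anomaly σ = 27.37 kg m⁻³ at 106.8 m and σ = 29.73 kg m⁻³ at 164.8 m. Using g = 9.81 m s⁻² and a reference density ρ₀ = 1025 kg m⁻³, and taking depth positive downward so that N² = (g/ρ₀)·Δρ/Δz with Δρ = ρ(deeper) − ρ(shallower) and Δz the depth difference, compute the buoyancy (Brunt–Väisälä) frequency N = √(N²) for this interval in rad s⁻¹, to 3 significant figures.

0.0197 rad s⁻¹

Δρ = 1029.73 − 1027.37 = 2.36 kg m⁻³ over Δz = 164.8 − 106.8 = 58 m.
N² = (9.81/1025) × (2.36/58) = 3.8943 × 10⁻⁴ s⁻².
N = √(3.8943 × 10⁻⁴) = 0.019734 rad s⁻¹ ≈ 0.0197 rad s⁻¹.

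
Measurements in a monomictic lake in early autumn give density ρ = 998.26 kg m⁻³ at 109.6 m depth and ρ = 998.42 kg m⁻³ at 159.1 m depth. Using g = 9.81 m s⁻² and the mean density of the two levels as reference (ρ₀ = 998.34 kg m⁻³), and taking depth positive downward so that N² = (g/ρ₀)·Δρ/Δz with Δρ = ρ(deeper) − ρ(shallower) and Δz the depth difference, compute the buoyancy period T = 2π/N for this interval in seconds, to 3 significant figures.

Δρ = 998.42 − 998.26 = 0.16 kg m⁻³ over Δz = 159.1 − 109.6 = 49.5 m.
N² = (9.81/998.34) × (0.16/49.5) = 3.1762 × 10⁻⁵ s⁻².
N = √(3.1762 × 10⁻⁵) = 5.6358 × 10⁻³ rad s⁻¹, so T = 2π/N = 1.1149 × 10³ s ≈ 1.11 × 10³ s.
N² > 0, so the interval is statically stable.

1.11 × 10³ s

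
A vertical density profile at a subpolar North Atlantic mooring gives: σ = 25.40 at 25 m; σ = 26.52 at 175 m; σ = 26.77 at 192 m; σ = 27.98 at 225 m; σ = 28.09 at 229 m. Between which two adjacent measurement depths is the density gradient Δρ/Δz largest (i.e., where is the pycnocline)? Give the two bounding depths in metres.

Compute the density gradient over each adjacent pair:
  25–175 m: Δρ/Δz = 1.12/150 = 7.5 × 10⁻³ kg m⁻⁴
  175–192 m: Δρ/Δz = 0.25/17 = 0.015 kg m⁻⁴
  192–225 m: Δρ/Δz = 1.21/33 = 0.037 kg m⁻⁴
  225–229 m: Δρ/Δz = 0.11/4 = 0.028 kg m⁻⁴
The largest gradient is in the 192–225 m interval — the pycnocline.

192–225 m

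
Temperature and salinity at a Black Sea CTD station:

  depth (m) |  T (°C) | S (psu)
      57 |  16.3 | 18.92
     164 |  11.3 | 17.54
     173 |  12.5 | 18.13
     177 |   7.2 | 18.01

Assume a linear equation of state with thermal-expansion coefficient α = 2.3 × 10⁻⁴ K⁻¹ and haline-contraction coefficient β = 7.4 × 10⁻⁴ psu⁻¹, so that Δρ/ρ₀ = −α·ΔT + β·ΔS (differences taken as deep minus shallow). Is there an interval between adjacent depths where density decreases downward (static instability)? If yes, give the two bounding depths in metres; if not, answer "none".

none

Evaluate Δρ/ρ₀ = −αΔT + βΔS across each adjacent pair:
  57–164 m: −αΔT+βΔS = −(2.3 × 10⁻⁴)(-5.0)+(7.4 × 10⁻⁴)(-1.38) = 1.3 × 10⁻⁴ → stable
  164–173 m: −αΔT+βΔS = −(2.3 × 10⁻⁴)(+1.2)+(7.4 × 10⁻⁴)(+0.59) = 1.6 × 10⁻⁴ → stable
  173–177 m: −αΔT+βΔS = −(2.3 × 10⁻⁴)(-5.3)+(7.4 × 10⁻⁴)(-0.12) = 1.1 × 10⁻³ → stable
Every interval has Δρ > 0: the column is stably stratified throughout.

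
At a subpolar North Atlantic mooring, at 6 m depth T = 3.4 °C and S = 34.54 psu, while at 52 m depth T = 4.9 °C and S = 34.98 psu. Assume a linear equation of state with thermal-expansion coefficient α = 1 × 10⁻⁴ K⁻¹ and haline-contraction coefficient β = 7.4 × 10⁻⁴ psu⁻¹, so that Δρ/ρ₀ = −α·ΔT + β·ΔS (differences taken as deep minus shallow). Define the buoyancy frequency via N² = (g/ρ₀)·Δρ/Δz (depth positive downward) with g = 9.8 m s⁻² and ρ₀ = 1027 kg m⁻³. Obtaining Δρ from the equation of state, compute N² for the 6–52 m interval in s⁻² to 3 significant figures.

ΔT = +1.5 K, ΔS = +0.44 psu (deep − shallow).
Δρ/ρ₀ = −αΔT + βΔS = -1.50 × 10⁻⁴ + 3.256 × 10⁻⁴ = 1.756 × 10⁻⁴, so Δρ ≈ 0.1803 kg m⁻³.
N² = (g/ρ₀)·Δρ/Δz = g·(Δρ/ρ₀)/Δz = 9.8 × 1.756 × 10⁻⁴ / 46 = 3.7410 × 10⁻⁵ s⁻² ≈ 3.74 × 10⁻⁵ s⁻².

3.74 × 10⁻⁵ s⁻²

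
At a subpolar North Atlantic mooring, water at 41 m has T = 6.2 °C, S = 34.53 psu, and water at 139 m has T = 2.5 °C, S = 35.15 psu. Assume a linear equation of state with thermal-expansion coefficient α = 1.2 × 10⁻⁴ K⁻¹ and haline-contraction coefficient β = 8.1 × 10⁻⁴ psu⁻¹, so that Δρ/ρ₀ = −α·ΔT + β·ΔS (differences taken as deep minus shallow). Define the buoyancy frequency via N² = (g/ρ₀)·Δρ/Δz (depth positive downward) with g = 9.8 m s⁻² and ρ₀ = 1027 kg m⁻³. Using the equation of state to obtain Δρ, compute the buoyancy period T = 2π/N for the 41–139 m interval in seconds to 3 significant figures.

ΔT = -3.7 K, ΔS = +0.62 psu (deep − shallow).
Δρ/ρ₀ = −αΔT + βΔS = 4.44 × 10⁻⁴ + 5.022 × 10⁻⁴ = 9.462 × 10⁻⁴, so Δρ ≈ 0.9717 kg m⁻³.
N² = (g/ρ₀)·Δρ/Δz = g·(Δρ/ρ₀)/Δz = 9.8 × 9.462 × 10⁻⁴ / 98 = 9.4620 × 10⁻⁵ s⁻².
N = √(9.4620 × 10⁻⁵) = 9.7273 × 10⁻³ rad s⁻¹ → T = 2π/N = 645.93 s ≈ 646 s.

646 s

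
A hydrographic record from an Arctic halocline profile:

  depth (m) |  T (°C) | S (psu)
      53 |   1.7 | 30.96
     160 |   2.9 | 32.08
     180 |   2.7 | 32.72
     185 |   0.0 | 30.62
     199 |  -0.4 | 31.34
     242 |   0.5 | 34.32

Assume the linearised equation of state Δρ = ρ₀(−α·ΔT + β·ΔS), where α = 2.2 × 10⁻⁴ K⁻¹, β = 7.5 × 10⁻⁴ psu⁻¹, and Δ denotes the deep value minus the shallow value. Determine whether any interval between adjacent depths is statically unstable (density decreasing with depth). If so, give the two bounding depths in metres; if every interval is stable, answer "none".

180–185 m

Evaluate Δρ/ρ₀ = −αΔT + βΔS across each adjacent pair:
  53–160 m: −αΔT+βΔS = −(2.2 × 10⁻⁴)(+1.2)+(7.5 × 10⁻⁴)(+1.12) = 5.8 × 10⁻⁴ → stable
  160–180 m: −αΔT+βΔS = −(2.2 × 10⁻⁴)(-0.2)+(7.5 × 10⁻⁴)(+0.64) = 5.2 × 10⁻⁴ → stable
  180–185 m: −αΔT+βΔS = −(2.2 × 10⁻⁴)(-2.7)+(7.5 × 10⁻⁴)(-2.10) = -9.8 × 10⁻⁴ → UNSTABLE
  185–199 m: −αΔT+βΔS = −(2.2 × 10⁻⁴)(-0.4)+(7.5 × 10⁻⁴)(+0.72) = 6.3 × 10⁻⁴ → stable
  199–242 m: −αΔT+βΔS = −(2.2 × 10⁻⁴)(+0.9)+(7.5 × 10⁻⁴)(+2.98) = 2.0 × 10⁻³ → stable
The 180–185 m interval has Δρ < 0: lighter water underlies denser water.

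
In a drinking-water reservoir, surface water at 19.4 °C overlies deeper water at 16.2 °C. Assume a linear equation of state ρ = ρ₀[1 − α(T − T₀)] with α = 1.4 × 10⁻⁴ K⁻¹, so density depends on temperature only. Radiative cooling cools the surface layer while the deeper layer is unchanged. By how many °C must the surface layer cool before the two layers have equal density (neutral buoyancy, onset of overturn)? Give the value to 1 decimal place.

With temperature the only control, equal density requires T_surf′ = T_deep.
T_surf′ = 16.2 °C.
Cooling required: 19.4 − 16.2 = 3.2 °C.

3.2 °C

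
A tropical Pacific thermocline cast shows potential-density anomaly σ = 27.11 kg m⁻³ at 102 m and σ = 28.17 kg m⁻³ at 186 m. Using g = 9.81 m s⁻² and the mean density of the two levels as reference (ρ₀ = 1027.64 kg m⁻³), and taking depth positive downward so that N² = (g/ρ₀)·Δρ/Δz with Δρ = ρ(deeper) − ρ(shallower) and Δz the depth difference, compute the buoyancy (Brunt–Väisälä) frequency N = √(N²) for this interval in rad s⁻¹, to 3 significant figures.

Δρ = 1028.17 − 1027.11 = 1.06 kg m⁻³ over Δz = 186 − 102 = 84 m.
N² = (9.81/1027.64) × (1.06/84) = 1.2046 × 10⁻⁴ s⁻².
N = √(1.2046 × 10⁻⁴) = 0.010975 rad s⁻¹ ≈ 0.0110 rad s⁻¹.
Since Δρ > 0 the layer is stably stratified.

0.0110 rad s⁻¹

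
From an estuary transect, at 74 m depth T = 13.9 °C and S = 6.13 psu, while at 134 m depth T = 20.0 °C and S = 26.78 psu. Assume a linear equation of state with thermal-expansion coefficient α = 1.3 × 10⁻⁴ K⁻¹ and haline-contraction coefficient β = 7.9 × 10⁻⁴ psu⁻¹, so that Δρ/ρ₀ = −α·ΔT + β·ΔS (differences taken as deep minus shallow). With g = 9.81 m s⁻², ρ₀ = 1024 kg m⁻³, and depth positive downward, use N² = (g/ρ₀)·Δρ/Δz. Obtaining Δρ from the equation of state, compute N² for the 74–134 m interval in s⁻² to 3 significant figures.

ΔT = +6.1 K, ΔS = +20.65 psu (deep − shallow).
Δρ/ρ₀ = −αΔT + βΔS = -7.93 × 10⁻⁴ + 0.0163135 = 0.0155205, so Δρ ≈ 15.89 kg m⁻³.
N² = (g/ρ₀)·Δρ/Δz = g·(Δρ/ρ₀)/Δz = 9.81 × 0.0155205 / 60 = 2.5376 × 10⁻³ s⁻² ≈ 2.54 × 10⁻³ s⁻².

2.54 × 10⁻³ s⁻²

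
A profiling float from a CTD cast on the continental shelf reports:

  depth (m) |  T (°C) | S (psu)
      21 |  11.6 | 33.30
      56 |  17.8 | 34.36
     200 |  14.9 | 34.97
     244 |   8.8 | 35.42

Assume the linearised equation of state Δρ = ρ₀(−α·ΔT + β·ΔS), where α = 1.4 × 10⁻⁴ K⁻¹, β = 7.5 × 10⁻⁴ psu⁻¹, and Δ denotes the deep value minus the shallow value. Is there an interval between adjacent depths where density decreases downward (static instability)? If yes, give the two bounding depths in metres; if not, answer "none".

21–56 m

Evaluate Δρ/ρ₀ = −αΔT + βΔS across each adjacent pair:
  21–56 m: −αΔT+βΔS = −(1.4 × 10⁻⁴)(+6.2)+(7.5 × 10⁻⁴)(+1.06) = -7.3 × 10⁻⁵ → UNSTABLE
  56–200 m: −αΔT+βΔS = −(1.4 × 10⁻⁴)(-2.9)+(7.5 × 10⁻⁴)(+0.61) = 8.6 × 10⁻⁴ → stable
  200–244 m: −αΔT+βΔS = −(1.4 × 10⁻⁴)(-6.1)+(7.5 × 10⁻⁴)(+0.45) = 1.2 × 10⁻³ → stable
The 21–56 m interval has Δρ < 0: lighter water underlies denser water.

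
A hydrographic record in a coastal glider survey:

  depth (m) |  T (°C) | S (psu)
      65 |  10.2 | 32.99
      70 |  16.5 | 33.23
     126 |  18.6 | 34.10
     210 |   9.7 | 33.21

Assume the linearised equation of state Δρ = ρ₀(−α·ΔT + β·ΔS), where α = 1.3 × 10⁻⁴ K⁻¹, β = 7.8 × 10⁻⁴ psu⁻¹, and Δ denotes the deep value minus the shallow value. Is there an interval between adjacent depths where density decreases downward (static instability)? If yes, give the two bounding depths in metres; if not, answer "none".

Evaluate Δρ/ρ₀ = −αΔT + βΔS across each adjacent pair:
  65–70 m: −αΔT+βΔS = −(1.3 × 10⁻⁴)(+6.3)+(7.8 × 10⁻⁴)(+0.24) = -6.3 × 10⁻⁴ → UNSTABLE
  70–126 m: −αΔT+βΔS = −(1.3 × 10⁻⁴)(+2.1)+(7.8 × 10⁻⁴)(+0.87) = 4.1 × 10⁻⁴ → stable
  126–210 m: −αΔT+βΔS = −(1.3 × 10⁻⁴)(-8.9)+(7.8 × 10⁻⁴)(-0.89) = 4.6 × 10⁻⁴ → stable
The 65–70 m interval has Δρ < 0: lighter water underlies denser water.

65–70 m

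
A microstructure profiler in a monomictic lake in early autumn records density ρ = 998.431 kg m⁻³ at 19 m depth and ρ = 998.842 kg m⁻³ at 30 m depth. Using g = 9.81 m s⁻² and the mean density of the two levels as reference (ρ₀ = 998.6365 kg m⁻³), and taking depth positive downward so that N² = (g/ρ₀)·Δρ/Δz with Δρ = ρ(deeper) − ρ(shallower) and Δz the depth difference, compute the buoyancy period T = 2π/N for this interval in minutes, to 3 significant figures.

5.47 min

Δρ = 998.842 − 998.431 = 0.411 kg m⁻³ over Δz = 30 − 19 = 11 m.
N² = (9.81/998.6365) × (0.411/11) = 3.6704 × 10⁻⁴ s⁻².
N = √(3.6704 × 10⁻⁴) = 0.019158 rad s⁻¹, so T = 2π/N = 327.97 s = 5.4662 min ≈ 5.47 min.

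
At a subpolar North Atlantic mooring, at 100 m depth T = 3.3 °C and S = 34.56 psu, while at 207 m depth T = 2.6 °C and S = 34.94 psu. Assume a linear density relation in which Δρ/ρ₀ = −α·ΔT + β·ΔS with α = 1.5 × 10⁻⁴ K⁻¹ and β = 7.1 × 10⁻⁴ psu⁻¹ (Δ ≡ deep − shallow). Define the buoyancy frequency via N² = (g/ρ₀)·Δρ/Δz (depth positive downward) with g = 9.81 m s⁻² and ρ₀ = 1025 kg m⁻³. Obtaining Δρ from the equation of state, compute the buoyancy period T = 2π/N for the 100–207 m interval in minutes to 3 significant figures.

ΔT = -0.7 K, ΔS = +0.38 psu (deep − shallow).
Δρ/ρ₀ = −αΔT + βΔS = 1.05 × 10⁻⁴ + 2.698 × 10⁻⁴ = 3.748 × 10⁻⁴, so Δρ ≈ 0.3842 kg m⁻³.
N² = (g/ρ₀)·Δρ/Δz = g·(Δρ/ρ₀)/Δz = 9.81 × 3.748 × 10⁻⁴ / 107 = 3.4363 × 10⁻⁵ s⁻².
N = √(3.4363 × 10⁻⁵) = 5.8620 × 10⁻³ rad s⁻¹ → T = 2π/N = 1.0719 × 10³ s = 17.865 min ≈ 17.9 min.

17.9 min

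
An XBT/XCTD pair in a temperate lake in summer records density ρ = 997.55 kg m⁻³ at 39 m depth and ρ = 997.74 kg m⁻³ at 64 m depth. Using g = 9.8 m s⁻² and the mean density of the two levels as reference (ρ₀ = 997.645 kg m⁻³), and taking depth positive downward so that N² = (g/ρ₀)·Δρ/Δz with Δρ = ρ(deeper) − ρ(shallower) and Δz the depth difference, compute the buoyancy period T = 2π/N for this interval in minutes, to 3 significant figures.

Δρ = 997.74 − 997.55 = 0.19 kg m⁻³ over Δz = 64 − 39 = 25 m.
N² = (9.8/997.645) × (0.19/25) = 7.4656 × 10⁻⁵ s⁻².
N = √(7.4656 × 10⁻⁵) = 8.6404 × 10⁻³ rad s⁻¹, so T = 2π/N = 727.19 s = 12.120 min ≈ 12.1 min.

12.1 min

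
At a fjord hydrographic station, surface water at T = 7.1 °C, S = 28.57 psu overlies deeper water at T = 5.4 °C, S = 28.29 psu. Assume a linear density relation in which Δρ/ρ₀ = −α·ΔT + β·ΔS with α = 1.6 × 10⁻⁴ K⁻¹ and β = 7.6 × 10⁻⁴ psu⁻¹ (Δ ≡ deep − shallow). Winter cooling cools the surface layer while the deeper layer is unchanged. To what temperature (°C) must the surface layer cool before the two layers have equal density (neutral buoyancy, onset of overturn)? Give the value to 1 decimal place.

6.7 °C

Neutral buoyancy requires Δρ = 0, i.e. −α(T_deep − T_surf′) + β(S_deep − S_surf) = 0.
T_surf′ = T_deep − (β/α)·ΔS = 5.4 − (7.6 × 10⁻⁴/1.6 × 10⁻⁴)·(-0.28) = 6.730 °C.
Cooling required: 7.1 − (6.730) = 0.370 °C.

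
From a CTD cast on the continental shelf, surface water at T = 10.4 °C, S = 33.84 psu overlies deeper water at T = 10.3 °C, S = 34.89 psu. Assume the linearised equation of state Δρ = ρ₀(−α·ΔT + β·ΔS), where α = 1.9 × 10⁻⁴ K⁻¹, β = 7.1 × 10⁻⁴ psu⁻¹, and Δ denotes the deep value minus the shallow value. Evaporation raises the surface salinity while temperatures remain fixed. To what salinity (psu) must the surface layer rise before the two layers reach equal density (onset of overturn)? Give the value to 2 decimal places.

34.92 psu

Neutral buoyancy requires −α(T_deep − T_surf) + β(S_deep − S_surf′) = 0.
S_surf′ = S_deep − (α/β)·ΔT = 34.89 − (1.9 × 10⁻⁴/7.1 × 10⁻⁴)·(-0.1) = 34.9168 psu.
Increase required: 34.9168 − 33.84 = 1.0768 psu.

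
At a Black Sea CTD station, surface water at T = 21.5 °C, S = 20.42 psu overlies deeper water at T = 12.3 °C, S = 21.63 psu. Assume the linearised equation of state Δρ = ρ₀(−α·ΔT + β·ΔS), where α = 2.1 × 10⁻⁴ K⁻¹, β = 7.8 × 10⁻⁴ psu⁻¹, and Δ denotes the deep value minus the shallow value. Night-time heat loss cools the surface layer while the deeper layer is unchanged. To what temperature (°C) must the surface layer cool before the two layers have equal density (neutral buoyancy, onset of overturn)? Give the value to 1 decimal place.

Neutral buoyancy requires Δρ = 0, i.e. −α(T_deep − T_surf′) + β(S_deep − S_surf) = 0.
T_surf′ = T_deep − (β/α)·ΔS = 12.3 − (7.8 × 10⁻⁴/2.1 × 10⁻⁴)·(+1.21) = 7.806 °C.
Cooling required: 21.5 − (7.806) = 13.694 °C.

7.8 °C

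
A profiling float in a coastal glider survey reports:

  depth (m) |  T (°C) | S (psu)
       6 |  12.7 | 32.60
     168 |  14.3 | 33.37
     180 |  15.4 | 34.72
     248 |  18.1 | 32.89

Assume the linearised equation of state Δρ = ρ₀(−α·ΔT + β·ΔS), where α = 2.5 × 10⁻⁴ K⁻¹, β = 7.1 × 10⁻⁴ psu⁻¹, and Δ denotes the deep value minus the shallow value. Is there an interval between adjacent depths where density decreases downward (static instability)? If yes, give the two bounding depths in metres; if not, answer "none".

Evaluate Δρ/ρ₀ = −αΔT + βΔS across each adjacent pair:
  6–168 m: −αΔT+βΔS = −(2.5 × 10⁻⁴)(+1.6)+(7.1 × 10⁻⁴)(+0.77) = 1.5 × 10⁻⁴ → stable
  168–180 m: −αΔT+βΔS = −(2.5 × 10⁻⁴)(+1.1)+(7.1 × 10⁻⁴)(+1.35) = 6.8 × 10⁻⁴ → stable
  180–248 m: −αΔT+βΔS = −(2.5 × 10⁻⁴)(+2.7)+(7.1 × 10⁻⁴)(-1.83) = -2.0 × 10⁻³ → UNSTABLE
The 180–248 m interval has Δρ < 0: lighter water underlies denser water.

180–248 m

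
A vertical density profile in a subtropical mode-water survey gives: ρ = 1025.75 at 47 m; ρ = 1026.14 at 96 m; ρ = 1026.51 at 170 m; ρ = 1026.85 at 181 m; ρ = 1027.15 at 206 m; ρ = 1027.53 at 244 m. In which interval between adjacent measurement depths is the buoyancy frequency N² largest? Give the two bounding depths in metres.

170–181 m

Compute the density gradient over each adjacent pair:
  47–96 m: Δρ/Δz = 0.39/49 = 8.0 × 10⁻³ kg m⁻⁴
  96–170 m: Δρ/Δz = 0.37/74 = 5.0 × 10⁻³ kg m⁻⁴
  170–181 m: Δρ/Δz = 0.34/11 = 0.031 kg m⁻⁴
  181–206 m: Δρ/Δz = 0.30/25 = 0.012 kg m⁻⁴
  206–244 m: Δρ/Δz = 0.38/38 = 0.010 kg m⁻⁴
The largest gradient is in the 170–181 m interval — the pycnocline.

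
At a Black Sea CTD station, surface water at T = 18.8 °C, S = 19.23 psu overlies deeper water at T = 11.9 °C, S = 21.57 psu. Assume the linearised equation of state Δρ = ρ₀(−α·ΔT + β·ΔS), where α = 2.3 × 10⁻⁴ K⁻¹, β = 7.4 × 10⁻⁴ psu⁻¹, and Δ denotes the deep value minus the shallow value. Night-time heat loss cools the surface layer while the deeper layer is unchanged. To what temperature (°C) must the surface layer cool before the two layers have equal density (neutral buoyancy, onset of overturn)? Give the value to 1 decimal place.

Neutral buoyancy requires Δρ = 0, i.e. −α(T_deep − T_surf′) + β(S_deep − S_surf) = 0.
T_surf′ = T_deep − (β/α)·ΔS = 11.9 − (7.4 × 10⁻⁴/2.3 × 10⁻⁴)·(+2.34) = 4.371 °C.
Cooling required: 18.8 − (4.371) = 14.429 °C.

4.4 °C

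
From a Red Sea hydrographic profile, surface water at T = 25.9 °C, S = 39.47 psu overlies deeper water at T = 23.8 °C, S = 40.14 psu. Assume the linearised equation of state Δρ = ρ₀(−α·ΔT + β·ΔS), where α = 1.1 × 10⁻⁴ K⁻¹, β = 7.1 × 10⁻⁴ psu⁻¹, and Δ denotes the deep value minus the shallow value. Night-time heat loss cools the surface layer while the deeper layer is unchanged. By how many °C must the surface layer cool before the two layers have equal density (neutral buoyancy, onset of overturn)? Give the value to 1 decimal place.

6.4 °C

Neutral buoyancy requires Δρ = 0, i.e. −α(T_deep − T_surf′) + β(S_deep − S_surf) = 0.
T_surf′ = T_deep − (β/α)·ΔS = 23.8 − (7.1 × 10⁻⁴/1.1 × 10⁻⁴)·(+0.67) = 19.475 °C.
Cooling required: 25.9 − (19.475) = 6.425 °C.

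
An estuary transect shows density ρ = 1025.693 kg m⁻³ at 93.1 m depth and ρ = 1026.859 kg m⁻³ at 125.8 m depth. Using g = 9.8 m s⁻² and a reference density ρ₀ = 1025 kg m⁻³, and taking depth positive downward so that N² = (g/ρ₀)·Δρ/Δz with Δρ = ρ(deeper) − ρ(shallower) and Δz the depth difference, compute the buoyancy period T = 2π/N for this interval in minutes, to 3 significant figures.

5.67 min

Δρ = 1026.859 − 1025.693 = 1.166 kg m⁻³ over Δz = 125.8 − 93.1 = 32.7 m.
N² = (9.8/1025) × (1.166/32.7) = 3.4092 × 10⁻⁴ s⁻².
N = √(3.4092 × 10⁻⁴) = 0.018464 rad s⁻¹, so T = 2π/N = 340.29 s = 5.6715 min ≈ 5.67 min.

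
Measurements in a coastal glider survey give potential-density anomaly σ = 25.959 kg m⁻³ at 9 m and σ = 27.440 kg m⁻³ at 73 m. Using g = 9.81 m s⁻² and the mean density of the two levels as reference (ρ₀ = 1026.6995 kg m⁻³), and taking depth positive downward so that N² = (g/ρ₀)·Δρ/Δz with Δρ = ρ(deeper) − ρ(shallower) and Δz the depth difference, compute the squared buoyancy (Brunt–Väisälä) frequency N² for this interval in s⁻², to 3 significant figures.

Δρ = 1027.440 − 1025.959 = 1.481 kg m⁻³ over Δz = 73 − 9 = 64 m.
N² = (9.81/1026.6995) × (1.481/64) = 2.2111 × 10⁻⁴ s⁻² ≈ 2.21 × 10⁻⁴ s⁻².
A positive N² confirms static stability across the interval.

2.21 × 10⁻⁴ s⁻²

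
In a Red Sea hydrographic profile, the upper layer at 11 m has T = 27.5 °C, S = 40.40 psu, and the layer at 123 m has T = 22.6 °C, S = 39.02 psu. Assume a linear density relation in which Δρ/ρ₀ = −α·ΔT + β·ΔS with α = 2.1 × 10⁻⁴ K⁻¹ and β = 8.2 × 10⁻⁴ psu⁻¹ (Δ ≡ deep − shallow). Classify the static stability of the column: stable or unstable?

ΔT = 22.6 − 27.5 = -4.9 K and ΔS = 39.02 − 40.40 = -1.38 psu (deep − shallow).
−αΔT = 1.029 × 10⁻³; βΔS = -1.1316 × 10⁻³; sum Δρ/ρ₀ = -1.026 × 10⁻⁴.
Δρ/ρ₀ < 0, so Δρ < 0: deeper water is lighter → statically unstable; the column would overturn.

unstable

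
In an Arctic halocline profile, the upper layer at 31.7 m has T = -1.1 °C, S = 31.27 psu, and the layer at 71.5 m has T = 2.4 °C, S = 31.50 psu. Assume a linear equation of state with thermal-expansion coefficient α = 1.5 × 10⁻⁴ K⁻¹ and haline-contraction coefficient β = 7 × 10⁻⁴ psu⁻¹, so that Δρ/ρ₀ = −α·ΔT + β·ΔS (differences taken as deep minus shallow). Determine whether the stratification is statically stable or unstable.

ΔT = 2.4 − -1.1 = +3.5 K and ΔS = 31.50 − 31.27 = +0.23 psu (deep − shallow).
−αΔT = -5.25 × 10⁻⁴; βΔS = 1.61 × 10⁻⁴; sum Δρ/ρ₀ = -3.64 × 10⁻⁴.
Δρ/ρ₀ < 0, so Δρ < 0: deeper water is lighter → statically unstable; the column would overturn.

unstable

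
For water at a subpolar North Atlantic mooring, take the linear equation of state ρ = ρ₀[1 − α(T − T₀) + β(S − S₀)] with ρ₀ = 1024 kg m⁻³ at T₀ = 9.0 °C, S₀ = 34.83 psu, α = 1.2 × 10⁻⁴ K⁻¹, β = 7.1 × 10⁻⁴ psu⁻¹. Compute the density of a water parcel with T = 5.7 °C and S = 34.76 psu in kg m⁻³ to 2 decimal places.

T − T₀ = -3.3 K, S − S₀ = -0.07 psu.
Bracket = 1 − α·(-3.3) + β·(-0.07) = 1 + (3.463 × 10⁻⁴) = 1.0003463.
ρ = 1024 × 1.0003463 = 1024.35 kg m⁻³.

1024.35 kg m⁻³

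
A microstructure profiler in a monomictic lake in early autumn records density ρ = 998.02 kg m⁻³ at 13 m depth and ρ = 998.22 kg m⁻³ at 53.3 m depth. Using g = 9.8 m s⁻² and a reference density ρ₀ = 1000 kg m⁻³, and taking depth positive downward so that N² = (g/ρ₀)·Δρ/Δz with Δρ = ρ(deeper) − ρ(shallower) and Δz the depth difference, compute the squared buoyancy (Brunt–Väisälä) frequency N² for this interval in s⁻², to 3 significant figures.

Δρ = 998.22 − 998.02 = 0.20 kg m⁻³ over Δz = 53.3 − 13 = 40.3 m.
N² = (9.8/1000) × (0.20/40.3) = 4.8635 × 10⁻⁵ s⁻² ≈ 4.86 × 10⁻⁵ s⁻².

4.86 × 10⁻⁵ s⁻²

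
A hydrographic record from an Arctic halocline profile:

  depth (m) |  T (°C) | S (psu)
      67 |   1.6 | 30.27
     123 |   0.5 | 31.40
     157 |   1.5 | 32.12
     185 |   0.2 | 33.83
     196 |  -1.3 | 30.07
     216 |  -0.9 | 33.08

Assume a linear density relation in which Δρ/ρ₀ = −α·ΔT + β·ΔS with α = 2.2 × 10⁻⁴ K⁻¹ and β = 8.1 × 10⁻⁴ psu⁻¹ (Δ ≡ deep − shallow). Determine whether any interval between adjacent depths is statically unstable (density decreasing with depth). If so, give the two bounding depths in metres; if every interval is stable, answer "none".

185–196 m

Evaluate Δρ/ρ₀ = −αΔT + βΔS across each adjacent pair:
  67–123 m: −αΔT+βΔS = −(2.2 × 10⁻⁴)(-1.1)+(8.1 × 10⁻⁴)(+1.13) = 1.2 × 10⁻³ → stable
  123–157 m: −αΔT+βΔS = −(2.2 × 10⁻⁴)(+1.0)+(8.1 × 10⁻⁴)(+0.72) = 3.6 × 10⁻⁴ → stable
  157–185 m: −αΔT+βΔS = −(2.2 × 10⁻⁴)(-1.3)+(8.1 × 10⁻⁴)(+1.71) = 1.7 × 10⁻³ → stable
  185–196 m: −αΔT+βΔS = −(2.2 × 10⁻⁴)(-1.5)+(8.1 × 10⁻⁴)(-3.76) = -2.7 × 10⁻³ → UNSTABLE
  196–216 m: −αΔT+βΔS = −(2.2 × 10⁻⁴)(+0.4)+(8.1 × 10⁻⁴)(+3.01) = 2.4 × 10⁻³ → stable
The 185–196 m interval has Δρ < 0: lighter water underlies denser water.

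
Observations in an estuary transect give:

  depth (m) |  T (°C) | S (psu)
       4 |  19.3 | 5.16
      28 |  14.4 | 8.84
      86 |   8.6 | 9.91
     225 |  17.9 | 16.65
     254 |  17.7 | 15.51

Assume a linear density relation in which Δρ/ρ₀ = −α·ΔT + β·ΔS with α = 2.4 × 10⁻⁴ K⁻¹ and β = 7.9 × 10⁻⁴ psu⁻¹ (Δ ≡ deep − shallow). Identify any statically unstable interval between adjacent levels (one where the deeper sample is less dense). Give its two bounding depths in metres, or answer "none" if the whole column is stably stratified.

225–254 m

Evaluate Δρ/ρ₀ = −αΔT + βΔS across each adjacent pair:
  4–28 m: −αΔT+βΔS = −(2.4 × 10⁻⁴)(-4.9)+(7.9 × 10⁻⁴)(+3.68) = 4.1 × 10⁻³ → stable
  28–86 m: −αΔT+βΔS = −(2.4 × 10⁻⁴)(-5.8)+(7.9 × 10⁻⁴)(+1.07) = 2.2 × 10⁻³ → stable
  86–225 m: −αΔT+βΔS = −(2.4 × 10⁻⁴)(+9.3)+(7.9 × 10⁻⁴)(+6.74) = 3.1 × 10⁻³ → stable
  225–254 m: −αΔT+βΔS = −(2.4 × 10⁻⁴)(-0.2)+(7.9 × 10⁻⁴)(-1.14) = -8.5 × 10⁻⁴ → UNSTABLE
The 225–254 m interval has Δρ < 0: lighter water underlies denser water.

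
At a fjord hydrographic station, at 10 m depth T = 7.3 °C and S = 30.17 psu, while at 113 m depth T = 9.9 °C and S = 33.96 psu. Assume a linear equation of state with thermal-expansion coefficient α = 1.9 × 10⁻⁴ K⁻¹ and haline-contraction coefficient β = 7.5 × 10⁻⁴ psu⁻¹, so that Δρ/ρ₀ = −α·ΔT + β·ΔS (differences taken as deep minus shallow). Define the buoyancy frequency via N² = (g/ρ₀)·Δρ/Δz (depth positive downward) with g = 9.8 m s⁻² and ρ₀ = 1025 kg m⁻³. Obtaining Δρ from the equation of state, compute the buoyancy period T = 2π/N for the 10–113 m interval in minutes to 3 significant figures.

ΔT = +2.6 K, ΔS = +3.79 psu (deep − shallow).
Δρ/ρ₀ = −αΔT + βΔS = -4.94 × 10⁻⁴ + 2.8425 × 10⁻³ = 2.3485 × 10⁻³, so Δρ ≈ 2.407 kg m⁻³.
N² = (g/ρ₀)·Δρ/Δz = g·(Δρ/ρ₀)/Δz = 9.8 × 2.3485 × 10⁻³ / 103 = 2.2345 × 10⁻⁴ s⁻².
N = √(2.2345 × 10⁻⁴) = 0.014948 rad s⁻¹ → T = 2π/N = 420.34 s = 7.0057 min ≈ 7.01 min.

7.01 min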